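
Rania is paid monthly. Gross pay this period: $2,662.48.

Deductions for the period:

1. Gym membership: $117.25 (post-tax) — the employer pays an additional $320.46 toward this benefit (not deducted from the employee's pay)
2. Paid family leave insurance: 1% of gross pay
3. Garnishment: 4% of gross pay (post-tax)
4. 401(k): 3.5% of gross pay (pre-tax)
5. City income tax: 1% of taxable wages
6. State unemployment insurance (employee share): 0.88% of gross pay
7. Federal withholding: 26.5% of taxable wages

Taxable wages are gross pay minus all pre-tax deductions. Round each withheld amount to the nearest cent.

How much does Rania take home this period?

401(k): $2,662.48 × 0.035 = $93.19
Taxable wages = $2,662.48 − $93.19 = $2,569.29
Federal withholding: $2,569.29 × 0.265 = $680.86
City income tax: $2,569.29 × 0.01 = $25.69
State unemployment insurance (employee share): $2,662.48 × 0.0088 = $23.43
Paid family leave insurance: $2,662.48 × 0.01 = $26.62
Gym membership: $117.25
Garnishment: $2,662.48 × 0.04 = $106.50
(Employer's $320.46 toward gym membership is not withheld from the employee.)
Total deductions = $93.19 + $680.86 + $25.69 + $23.43 + $26.62 + $117.25 + $106.50 = $1,073.54
Net pay = $2,662.48 − $1,073.54 = $1,588.94

$1,588.94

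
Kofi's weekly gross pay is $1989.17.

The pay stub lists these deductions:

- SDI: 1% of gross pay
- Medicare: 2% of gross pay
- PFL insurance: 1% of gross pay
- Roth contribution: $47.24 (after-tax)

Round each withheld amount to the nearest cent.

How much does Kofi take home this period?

$1862.37

SDI: $1989.17 × 0.01 = $19.89
Medicare: $1989.17 × 0.02 = $39.78
PFL insurance: $1989.17 × 0.01 = $19.89
Roth contribution: $47.24
Total deductions = $19.89 + $39.78 + $19.89 + $47.24 = $126.80
Net pay = $1989.17 − $126.80 = $1862.37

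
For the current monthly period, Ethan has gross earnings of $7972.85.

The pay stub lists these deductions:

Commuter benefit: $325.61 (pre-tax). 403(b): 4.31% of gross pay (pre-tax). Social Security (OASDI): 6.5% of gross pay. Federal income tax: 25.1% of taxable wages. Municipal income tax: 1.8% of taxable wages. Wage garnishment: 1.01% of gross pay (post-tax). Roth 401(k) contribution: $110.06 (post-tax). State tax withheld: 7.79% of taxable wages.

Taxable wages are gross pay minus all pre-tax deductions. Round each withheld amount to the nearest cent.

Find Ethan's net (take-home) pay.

$4061.16

Commuter benefit: $325.61
403(b): $7972.85 × 0.0431 = $343.63
Pre-tax total = $325.61 + $343.63 = $669.24
Taxable wages = $7972.85 − $669.24 = $7303.61
Federal income tax: $7303.61 × 0.251 = $1833.21
Municipal income tax: $7303.61 × 0.018 = $131.46
State tax withheld: $7303.61 × 0.0779 = $568.95
Social Security (OASDI): $7972.85 × 0.065 = $518.24
Roth 401(k) contribution: $110.06
Wage garnishment: $7972.85 × 0.0101 = $80.53
Total deductions = $325.61 + $343.63 + $1833.21 + $131.46 + $568.95 + $518.24 + $110.06 + $80.53 = $3911.69
Net pay = $7972.85 − $3911.69 = $4061.16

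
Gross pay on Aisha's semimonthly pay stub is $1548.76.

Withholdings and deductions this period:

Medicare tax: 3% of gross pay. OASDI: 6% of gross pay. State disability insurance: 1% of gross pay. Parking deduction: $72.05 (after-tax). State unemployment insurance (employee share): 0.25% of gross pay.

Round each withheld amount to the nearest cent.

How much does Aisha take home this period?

$1317.96

State disability insurance: $1548.76 × 0.01 = $15.49
Medicare tax: $1548.76 × 0.03 = $46.46
OASDI: $1548.76 × 0.06 = $92.93
State unemployment insurance (employee share): $1548.76 × 0.0025 = $3.87
Parking deduction: $72.05
Total deductions = $15.49 + $46.46 + $92.93 + $3.87 + $72.05 = $230.80
Net pay = $1548.76 − $230.80 = $1317.96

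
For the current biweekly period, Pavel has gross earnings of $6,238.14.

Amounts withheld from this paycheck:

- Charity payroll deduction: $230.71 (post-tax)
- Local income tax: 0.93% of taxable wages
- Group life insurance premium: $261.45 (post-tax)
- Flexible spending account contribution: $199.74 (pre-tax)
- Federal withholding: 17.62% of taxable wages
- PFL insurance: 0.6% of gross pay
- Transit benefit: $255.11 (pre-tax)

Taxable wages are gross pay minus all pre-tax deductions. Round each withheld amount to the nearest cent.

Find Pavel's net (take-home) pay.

Flexible spending account contribution: $199.74
Transit benefit: $255.11
Pre-tax total = $199.74 + $255.11 = $454.85
Taxable wages = $6,238.14 − $454.85 = $5,783.29
Local income tax: $5,783.29 × 0.0093 = $53.78
Federal withholding: $5,783.29 × 0.1762 = $1,019.02
PFL insurance: $6,238.14 × 0.006 = $37.43
Group life insurance premium: $261.45
Charity payroll deduction: $230.71
Total deductions = $199.74 + $255.11 + $53.78 + $1,019.02 + $37.43 + $261.45 + $230.71 = $2,057.24
Net pay = $6,238.14 − $2,057.24 = $4,180.90

$4,180.90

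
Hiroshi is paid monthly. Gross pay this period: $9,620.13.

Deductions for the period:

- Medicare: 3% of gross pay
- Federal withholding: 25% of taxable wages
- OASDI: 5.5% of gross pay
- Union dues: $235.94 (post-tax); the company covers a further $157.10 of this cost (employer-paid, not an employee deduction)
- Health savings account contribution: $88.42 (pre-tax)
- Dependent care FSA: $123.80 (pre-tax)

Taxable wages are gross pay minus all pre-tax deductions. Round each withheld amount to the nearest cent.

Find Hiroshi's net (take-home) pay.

$6,002.28

Dependent care FSA: $123.80
Health savings account contribution: $88.42
Pre-tax total = $123.80 + $88.42 = $212.22
Taxable wages = $9,620.13 − $212.22 = $9,407.91
Federal withholding: $9,407.91 × 0.25 = $2,351.98
OASDI: $9,620.13 × 0.055 = $529.11
Medicare: $9,620.13 × 0.03 = $288.60
Union dues: $235.94
(Employer's $157.10 toward union dues is not withheld from the employee.)
Total deductions = $123.80 + $88.42 + $2,351.98 + $529.11 + $288.60 + $235.94 = $3,617.85
Net pay = $9,620.13 − $3,617.85 = $6,002.28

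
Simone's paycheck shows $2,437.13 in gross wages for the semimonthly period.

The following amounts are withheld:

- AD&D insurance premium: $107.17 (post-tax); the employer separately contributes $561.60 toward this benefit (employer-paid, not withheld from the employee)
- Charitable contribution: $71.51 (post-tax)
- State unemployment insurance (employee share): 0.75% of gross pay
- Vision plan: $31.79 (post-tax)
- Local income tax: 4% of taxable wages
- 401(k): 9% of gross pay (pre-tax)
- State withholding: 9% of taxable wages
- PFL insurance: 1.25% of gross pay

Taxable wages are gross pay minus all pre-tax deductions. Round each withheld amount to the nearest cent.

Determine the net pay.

401(k): $2,437.13 × 0.09 = $219.34
Taxable wages = $2,437.13 − $219.34 = $2,217.79
Local income tax: $2,217.79 × 0.04 = $88.71
State withholding: $2,217.79 × 0.09 = $199.60
State unemployment insurance (employee share): $2,437.13 × 0.0075 = $18.28
PFL insurance: $2,437.13 × 0.0125 = $30.46
Charitable contribution: $71.51
Vision plan: $31.79
AD&D insurance premium: $107.17
(Employer's $561.60 toward AD&D insurance premium is not withheld from the employee.)
Total deductions = $219.34 + $88.71 + $199.60 + $18.28 + $30.46 + $71.51 + $31.79 + $107.17 = $766.86
Net pay = $2,437.13 − $766.86 = $1,670.27

$1,670.27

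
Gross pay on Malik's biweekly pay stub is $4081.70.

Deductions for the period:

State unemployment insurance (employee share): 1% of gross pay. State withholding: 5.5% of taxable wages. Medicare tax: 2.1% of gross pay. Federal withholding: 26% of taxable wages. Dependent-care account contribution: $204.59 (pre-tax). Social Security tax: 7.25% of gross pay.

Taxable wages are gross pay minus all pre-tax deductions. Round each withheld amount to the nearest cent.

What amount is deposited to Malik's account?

$2233.36

Dependent-care account contribution: $204.59
Taxable wages = $4081.70 − $204.59 = $3877.11
State withholding: $3877.11 × 0.055 = $213.24
Federal withholding: $3877.11 × 0.26 = $1008.05
Social Security tax: $4081.70 × 0.0725 = $295.92
State unemployment insurance (employee share): $4081.70 × 0.01 = $40.82
Medicare tax: $4081.70 × 0.021 = $85.72
Total deductions = $204.59 + $213.24 + $1008.05 + $295.92 + $40.82 + $85.72 = $1848.34
Net pay = $4081.70 − $1848.34 = $2233.36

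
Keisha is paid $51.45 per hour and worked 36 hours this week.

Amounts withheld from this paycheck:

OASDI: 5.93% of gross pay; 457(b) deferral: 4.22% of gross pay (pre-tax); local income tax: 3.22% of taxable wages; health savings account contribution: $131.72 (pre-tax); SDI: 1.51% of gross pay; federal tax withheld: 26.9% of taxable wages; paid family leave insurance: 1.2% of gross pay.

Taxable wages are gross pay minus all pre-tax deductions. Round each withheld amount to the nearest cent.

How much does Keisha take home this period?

Gross pay: 36 × $51.45 = $1852.20
457(b) deferral: $1852.20 × 0.0422 = $78.16
Health savings account contribution: $131.72
Pre-tax total = $78.16 + $131.72 = $209.88
Taxable wages = $1852.20 − $209.88 = $1642.32
Local income tax: $1642.32 × 0.0322 = $52.88
Federal tax withheld: $1642.32 × 0.269 = $441.78
SDI: $1852.20 × 0.0151 = $27.97
OASDI: $1852.20 × 0.0593 = $109.84
Paid family leave insurance: $1852.20 × 0.012 = $22.23
Total deductions = $78.16 + $131.72 + $52.88 + $441.78 + $27.97 + $109.84 + $22.23 = $864.58
Net pay = $1852.20 − $864.58 = $987.62

$987.62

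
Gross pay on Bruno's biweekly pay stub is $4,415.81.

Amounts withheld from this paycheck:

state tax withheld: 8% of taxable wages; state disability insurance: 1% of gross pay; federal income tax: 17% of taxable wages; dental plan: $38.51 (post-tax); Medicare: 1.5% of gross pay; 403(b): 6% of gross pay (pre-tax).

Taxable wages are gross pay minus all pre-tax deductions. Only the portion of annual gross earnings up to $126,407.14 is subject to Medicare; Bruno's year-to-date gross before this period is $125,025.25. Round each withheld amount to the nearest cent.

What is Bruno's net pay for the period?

$3,009.74

403(b): $4,415.81 × 0.06 = $264.95
Taxable wages = $4,415.81 − $264.95 = $4,150.86
State tax withheld: $4,150.86 × 0.08 = $332.07
Federal income tax: $4,150.86 × 0.17 = $705.65
Medicare: only $126,407.14 − $125,025.25 = $1,381.89 of this check is subject → $1,381.89 × 0.015 = $20.73
State disability insurance: $4,415.81 × 0.01 = $44.16
Dental plan: $38.51
Total deductions = $264.95 + $332.07 + $705.65 + $20.73 + $44.16 + $38.51 = $1,406.07
Net pay = $4,415.81 − $1,406.07 = $3,009.74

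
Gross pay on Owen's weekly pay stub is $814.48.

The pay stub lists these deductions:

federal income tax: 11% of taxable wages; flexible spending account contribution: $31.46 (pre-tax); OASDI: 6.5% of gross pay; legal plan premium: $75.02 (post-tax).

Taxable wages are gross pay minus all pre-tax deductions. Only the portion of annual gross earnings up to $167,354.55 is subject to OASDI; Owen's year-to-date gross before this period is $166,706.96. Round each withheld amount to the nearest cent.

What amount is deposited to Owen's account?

$579.78

Flexible spending account contribution: $31.46
Taxable wages = $814.48 − $31.46 = $783.02
Federal income tax: $783.02 × 0.11 = $86.13
OASDI: only $167,354.55 − $166,706.96 = $647.59 of this check is subject → $647.59 × 0.065 = $42.09
Legal plan premium: $75.02
Total deductions = $31.46 + $86.13 + $42.09 + $75.02 = $234.70
Net pay = $814.48 − $234.70 = $579.78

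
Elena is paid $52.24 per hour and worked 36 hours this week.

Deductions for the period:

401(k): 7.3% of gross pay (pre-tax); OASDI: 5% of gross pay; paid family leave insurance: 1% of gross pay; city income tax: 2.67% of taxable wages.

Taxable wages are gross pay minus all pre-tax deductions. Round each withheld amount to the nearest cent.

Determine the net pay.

$1,583.96

Gross pay: 36 × $52.24 = $1,880.64
401(k): $1,880.64 × 0.073 = $137.29
Taxable wages = $1,880.64 − $137.29 = $1,743.35
City income tax: $1,743.35 × 0.0267 = $46.55
OASDI: $1,880.64 × 0.05 = $94.03
Paid family leave insurance: $1,880.64 × 0.01 = $18.81
Total deductions = $137.29 + $46.55 + $94.03 + $18.81 = $296.68
Net pay = $1,880.64 − $296.68 = $1,583.96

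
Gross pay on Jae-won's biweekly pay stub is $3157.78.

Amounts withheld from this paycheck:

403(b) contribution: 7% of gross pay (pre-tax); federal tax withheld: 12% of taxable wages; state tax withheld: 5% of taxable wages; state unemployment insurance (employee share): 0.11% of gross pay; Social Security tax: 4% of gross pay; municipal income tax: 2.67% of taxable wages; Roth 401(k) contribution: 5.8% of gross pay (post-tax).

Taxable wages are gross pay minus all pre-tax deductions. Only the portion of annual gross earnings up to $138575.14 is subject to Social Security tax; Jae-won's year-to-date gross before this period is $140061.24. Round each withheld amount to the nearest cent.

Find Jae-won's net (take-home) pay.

403(b) contribution: $3157.78 × 0.07 = $221.04
Taxable wages = $3157.78 − $221.04 = $2936.74
State tax withheld: $2936.74 × 0.05 = $146.84
Municipal income tax: $2936.74 × 0.0267 = $78.41
Federal tax withheld: $2936.74 × 0.12 = $352.41
Social Security tax: annual cap $138575.14 already reached (YTD $140061.24), so $0.00
State unemployment insurance (employee share): $3157.78 × 0.0011 = $3.47
Roth 401(k) contribution: $3157.78 × 0.058 = $183.15
Total deductions = $221.04 + $146.84 + $78.41 + $352.41 + $0.00 + $3.47 + $183.15 = $985.32
Net pay = $3157.78 − $985.32 = $2172.46

$2172.46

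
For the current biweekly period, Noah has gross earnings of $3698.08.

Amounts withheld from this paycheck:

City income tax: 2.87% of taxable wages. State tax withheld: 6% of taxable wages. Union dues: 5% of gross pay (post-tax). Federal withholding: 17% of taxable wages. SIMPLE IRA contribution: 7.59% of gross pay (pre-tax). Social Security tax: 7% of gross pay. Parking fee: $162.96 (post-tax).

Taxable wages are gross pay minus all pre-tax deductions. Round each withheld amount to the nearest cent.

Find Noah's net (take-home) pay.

$1926.59

SIMPLE IRA contribution: $3698.08 × 0.0759 = $280.68
Taxable wages = $3698.08 − $280.68 = $3417.40
Federal withholding: $3417.40 × 0.17 = $580.96
City income tax: $3417.40 × 0.0287 = $98.08
State tax withheld: $3417.40 × 0.06 = $205.04
Social Security tax: $3698.08 × 0.07 = $258.87
Union dues: $3698.08 × 0.05 = $184.90
Parking fee: $162.96
Total deductions = $280.68 + $580.96 + $98.08 + $205.04 + $258.87 + $184.90 + $162.96 = $1771.49
Net pay = $3698.08 − $1771.49 = $1926.59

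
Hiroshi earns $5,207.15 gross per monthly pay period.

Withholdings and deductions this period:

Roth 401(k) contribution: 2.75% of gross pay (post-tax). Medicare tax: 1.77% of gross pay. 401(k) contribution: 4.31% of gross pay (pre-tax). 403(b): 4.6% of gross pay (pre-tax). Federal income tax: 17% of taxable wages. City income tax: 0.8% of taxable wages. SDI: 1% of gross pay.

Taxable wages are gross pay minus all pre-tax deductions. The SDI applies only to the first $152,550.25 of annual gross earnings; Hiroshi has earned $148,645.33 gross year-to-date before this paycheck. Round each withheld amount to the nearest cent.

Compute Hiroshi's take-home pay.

401(k) contribution: $5,207.15 × 0.0431 = $224.43
403(b): $5,207.15 × 0.046 = $239.53
Pre-tax total = $224.43 + $239.53 = $463.96
Taxable wages = $5,207.15 − $463.96 = $4,743.19
Federal income tax: $4,743.19 × 0.17 = $806.34
City income tax: $4,743.19 × 0.008 = $37.95
SDI: only $152,550.25 − $148,645.33 = $3,904.92 of this check is subject → $3,904.92 × 0.01 = $39.05
Medicare tax: $5,207.15 × 0.0177 = $92.17
Roth 401(k) contribution: $5,207.15 × 0.0275 = $143.20
Total deductions = $224.43 + $239.53 + $806.34 + $37.95 + $39.05 + $92.17 + $143.20 = $1,582.67
Net pay = $5,207.15 − $1,582.67 = $3,624.48

$3,624.48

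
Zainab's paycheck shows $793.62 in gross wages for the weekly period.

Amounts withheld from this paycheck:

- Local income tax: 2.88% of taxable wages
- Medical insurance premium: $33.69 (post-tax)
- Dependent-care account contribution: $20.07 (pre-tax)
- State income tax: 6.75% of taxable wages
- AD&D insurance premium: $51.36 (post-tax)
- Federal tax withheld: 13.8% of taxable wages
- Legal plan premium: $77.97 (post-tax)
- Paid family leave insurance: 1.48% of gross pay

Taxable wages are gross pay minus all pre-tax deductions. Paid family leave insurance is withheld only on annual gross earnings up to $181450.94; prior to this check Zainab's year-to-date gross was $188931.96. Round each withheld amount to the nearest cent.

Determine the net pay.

$429.29

Dependent-care account contribution: $20.07
Taxable wages = $793.62 − $20.07 = $773.55
Local income tax: $773.55 × 0.0288 = $22.28
Federal tax withheld: $773.55 × 0.138 = $106.75
State income tax: $773.55 × 0.0675 = $52.21
Paid family leave insurance: annual cap $181450.94 already reached (YTD $188931.96), so $0.00
Legal plan premium: $77.97
AD&D insurance premium: $51.36
Medical insurance premium: $33.69
Total deductions = $20.07 + $22.28 + $106.75 + $52.21 + $0.00 + $77.97 + $51.36 + $33.69 = $364.33
Net pay = $793.62 − $364.33 = $429.29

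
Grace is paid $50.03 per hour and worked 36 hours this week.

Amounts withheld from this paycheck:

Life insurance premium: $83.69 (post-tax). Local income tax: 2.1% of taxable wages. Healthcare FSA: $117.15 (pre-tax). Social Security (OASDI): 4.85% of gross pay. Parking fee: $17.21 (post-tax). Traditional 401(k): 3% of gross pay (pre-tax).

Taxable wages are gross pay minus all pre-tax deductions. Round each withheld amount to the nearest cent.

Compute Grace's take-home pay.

Gross pay: 36 × $50.03 = $1,801.08
Healthcare FSA: $117.15
Traditional 401(k): $1,801.08 × 0.03 = $54.03
Pre-tax total = $117.15 + $54.03 = $171.18
Taxable wages = $1,801.08 − $171.18 = $1,629.90
Local income tax: $1,629.90 × 0.021 = $34.23
Social Security (OASDI): $1,801.08 × 0.0485 = $87.35
Parking fee: $17.21
Life insurance premium: $83.69
Total deductions = $117.15 + $54.03 + $34.23 + $87.35 + $17.21 + $83.69 = $393.66
Net pay = $1,801.08 − $393.66 = $1,407.42

$1,407.42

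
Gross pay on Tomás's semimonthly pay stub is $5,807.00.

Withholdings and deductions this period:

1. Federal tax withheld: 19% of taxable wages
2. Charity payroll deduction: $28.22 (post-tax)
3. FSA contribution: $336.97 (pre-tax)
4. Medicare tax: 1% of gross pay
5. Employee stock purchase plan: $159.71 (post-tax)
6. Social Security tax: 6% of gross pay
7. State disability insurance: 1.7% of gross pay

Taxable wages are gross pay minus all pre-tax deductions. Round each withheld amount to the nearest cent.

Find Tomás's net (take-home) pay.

$3,737.58

FSA contribution: $336.97
Taxable wages = $5,807.00 − $336.97 = $5,470.03
Federal tax withheld: $5,470.03 × 0.19 = $1,039.31
State disability insurance: $5,807.00 × 0.017 = $98.72
Social Security tax: $5,807.00 × 0.06 = $348.42
Medicare tax: $5,807.00 × 0.01 = $58.07
Charity payroll deduction: $28.22
Employee stock purchase plan: $159.71
Total deductions = $336.97 + $1,039.31 + $98.72 + $348.42 + $58.07 + $28.22 + $159.71 = $2,069.42
Net pay = $5,807.00 − $2,069.42 = $3,737.58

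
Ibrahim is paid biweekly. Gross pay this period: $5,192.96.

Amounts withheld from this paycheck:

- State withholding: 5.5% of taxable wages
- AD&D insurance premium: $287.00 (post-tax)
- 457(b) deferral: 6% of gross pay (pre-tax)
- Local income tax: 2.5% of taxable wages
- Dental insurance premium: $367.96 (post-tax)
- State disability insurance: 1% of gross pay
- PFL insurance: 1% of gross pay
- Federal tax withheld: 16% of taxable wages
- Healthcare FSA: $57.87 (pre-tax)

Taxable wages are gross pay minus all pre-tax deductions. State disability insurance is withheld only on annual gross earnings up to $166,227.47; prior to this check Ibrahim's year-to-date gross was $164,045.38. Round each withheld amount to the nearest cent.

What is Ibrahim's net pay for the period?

457(b) deferral: $5,192.96 × 0.06 = $311.58
Healthcare FSA: $57.87
Pre-tax total = $311.58 + $57.87 = $369.45
Taxable wages = $5,192.96 − $369.45 = $4,823.51
State withholding: $4,823.51 × 0.055 = $265.29
Federal tax withheld: $4,823.51 × 0.16 = $771.76
Local income tax: $4,823.51 × 0.025 = $120.59
PFL insurance: $5,192.96 × 0.01 = $51.93
State disability insurance: only $166,227.47 − $164,045.38 = $2,182.09 of this check is subject → $2,182.09 × 0.01 = $21.82
AD&D insurance premium: $287.00
Dental insurance premium: $367.96
Total deductions = $311.58 + $57.87 + $265.29 + $771.76 + $120.59 + $51.93 + $21.82 + $287.00 + $367.96 = $2,255.80
Net pay = $5,192.96 − $2,255.80 = $2,937.16

$2,937.16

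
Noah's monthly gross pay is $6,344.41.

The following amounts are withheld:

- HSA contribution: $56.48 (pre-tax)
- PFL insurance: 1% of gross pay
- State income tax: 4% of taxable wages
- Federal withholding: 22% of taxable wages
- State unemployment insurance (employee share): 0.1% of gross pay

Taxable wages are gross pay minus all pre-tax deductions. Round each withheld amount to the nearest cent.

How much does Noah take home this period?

$4,583.29

HSA contribution: $56.48
Taxable wages = $6,344.41 − $56.48 = $6,287.93
Federal withholding: $6,287.93 × 0.22 = $1,383.34
State income tax: $6,287.93 × 0.04 = $251.52
PFL insurance: $6,344.41 × 0.01 = $63.44
State unemployment insurance (employee share): $6,344.41 × 0.001 = $6.34
Total deductions = $56.48 + $1,383.34 + $251.52 + $63.44 + $6.34 = $1,761.12
Net pay = $6,344.41 − $1,761.12 = $4,583.29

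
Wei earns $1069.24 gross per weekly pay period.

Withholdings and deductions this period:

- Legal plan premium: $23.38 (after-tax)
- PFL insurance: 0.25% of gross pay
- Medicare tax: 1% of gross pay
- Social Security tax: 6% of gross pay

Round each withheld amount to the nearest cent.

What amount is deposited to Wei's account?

$968.35

PFL insurance: $1069.24 × 0.0025 = $2.67
Social Security tax: $1069.24 × 0.06 = $64.15
Medicare tax: $1069.24 × 0.01 = $10.69
Legal plan premium: $23.38
Total deductions = $2.67 + $64.15 + $10.69 + $23.38 = $100.89
Net pay = $1069.24 − $100.89 = $968.35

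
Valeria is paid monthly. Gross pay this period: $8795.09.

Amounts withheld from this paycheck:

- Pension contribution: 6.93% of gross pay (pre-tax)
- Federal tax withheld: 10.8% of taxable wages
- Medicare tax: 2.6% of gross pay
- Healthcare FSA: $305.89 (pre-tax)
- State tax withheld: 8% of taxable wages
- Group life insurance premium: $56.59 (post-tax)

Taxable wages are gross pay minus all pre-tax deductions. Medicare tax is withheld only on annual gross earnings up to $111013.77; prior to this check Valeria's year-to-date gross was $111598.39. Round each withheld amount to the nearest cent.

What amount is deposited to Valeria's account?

Healthcare FSA: $305.89
Pension contribution: $8795.09 × 0.0693 = $609.50
Pre-tax total = $305.89 + $609.50 = $915.39
Taxable wages = $8795.09 − $915.39 = $7879.70
Federal tax withheld: $7879.70 × 0.108 = $851.01
State tax withheld: $7879.70 × 0.08 = $630.38
Medicare tax: annual cap $111013.77 already reached (YTD $111598.39), so $0.00
Group life insurance premium: $56.59
Total deductions = $305.89 + $609.50 + $851.01 + $630.38 + $0.00 + $56.59 = $2453.37
Net pay = $8795.09 − $2453.37 = $6341.72

$6341.72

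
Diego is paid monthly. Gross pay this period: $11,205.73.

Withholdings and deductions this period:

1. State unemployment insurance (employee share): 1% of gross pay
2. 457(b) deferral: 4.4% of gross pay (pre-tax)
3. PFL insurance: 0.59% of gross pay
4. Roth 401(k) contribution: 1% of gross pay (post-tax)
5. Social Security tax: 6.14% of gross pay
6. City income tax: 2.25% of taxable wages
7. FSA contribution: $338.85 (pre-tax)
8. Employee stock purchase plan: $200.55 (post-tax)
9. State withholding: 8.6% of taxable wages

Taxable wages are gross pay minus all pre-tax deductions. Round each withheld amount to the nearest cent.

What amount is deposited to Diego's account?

$8,069.46

457(b) deferral: $11,205.73 × 0.044 = $493.05
FSA contribution: $338.85
Pre-tax total = $493.05 + $338.85 = $831.90
Taxable wages = $11,205.73 − $831.90 = $10,373.83
State withholding: $10,373.83 × 0.086 = $892.15
City income tax: $10,373.83 × 0.0225 = $233.41
Social Security tax: $11,205.73 × 0.0614 = $688.03
PFL insurance: $11,205.73 × 0.0059 = $66.11
State unemployment insurance (employee share): $11,205.73 × 0.01 = $112.06
Roth 401(k) contribution: $11,205.73 × 0.01 = $112.06
Employee stock purchase plan: $200.55
Total deductions = $493.05 + $338.85 + $892.15 + $233.41 + $688.03 + $66.11 + $112.06 + $112.06 + $200.55 = $3,136.27
Net pay = $11,205.73 − $3,136.27 = $8,069.46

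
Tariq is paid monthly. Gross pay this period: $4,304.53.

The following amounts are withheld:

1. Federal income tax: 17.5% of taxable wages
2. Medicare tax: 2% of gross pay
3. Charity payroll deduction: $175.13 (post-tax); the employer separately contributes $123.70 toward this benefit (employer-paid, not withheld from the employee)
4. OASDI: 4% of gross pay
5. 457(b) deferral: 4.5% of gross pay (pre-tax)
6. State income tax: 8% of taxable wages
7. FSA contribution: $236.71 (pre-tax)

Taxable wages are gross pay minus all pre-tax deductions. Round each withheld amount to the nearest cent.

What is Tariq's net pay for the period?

FSA contribution: $236.71
457(b) deferral: $4,304.53 × 0.045 = $193.70
Pre-tax total = $236.71 + $193.70 = $430.41
Taxable wages = $4,304.53 − $430.41 = $3,874.12
Federal income tax: $3,874.12 × 0.175 = $677.97
State income tax: $3,874.12 × 0.08 = $309.93
Medicare tax: $4,304.53 × 0.02 = $86.09
OASDI: $4,304.53 × 0.04 = $172.18
Charity payroll deduction: $175.13
(Employer's $123.70 toward charity payroll deduction is not withheld from the employee.)
Total deductions = $236.71 + $193.70 + $677.97 + $309.93 + $86.09 + $172.18 + $175.13 = $1,851.71
Net pay = $4,304.53 − $1,851.71 = $2,452.82

$2,452.82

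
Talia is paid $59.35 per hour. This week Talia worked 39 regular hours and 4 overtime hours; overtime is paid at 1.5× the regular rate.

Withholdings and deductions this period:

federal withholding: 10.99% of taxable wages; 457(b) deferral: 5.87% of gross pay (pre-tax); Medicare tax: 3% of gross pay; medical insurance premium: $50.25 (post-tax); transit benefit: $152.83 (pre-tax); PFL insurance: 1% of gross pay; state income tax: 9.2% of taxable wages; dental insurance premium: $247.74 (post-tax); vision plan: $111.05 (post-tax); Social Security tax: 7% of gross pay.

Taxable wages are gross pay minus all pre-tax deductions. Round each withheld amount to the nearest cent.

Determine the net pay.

Regular pay: 39 × $59.35 = $2314.65
Overtime pay: 4 × $59.35 × 1.5 = $356.10
Gross pay = $2314.65 + $356.10 = $2670.75
Transit benefit: $152.83
457(b) deferral: $2670.75 × 0.0587 = $156.77
Pre-tax total = $152.83 + $156.77 = $309.60
Taxable wages = $2670.75 − $309.60 = $2361.15
State income tax: $2361.15 × 0.092 = $217.23
Federal withholding: $2361.15 × 0.1099 = $259.49
Medicare tax: $2670.75 × 0.03 = $80.12
PFL insurance: $2670.75 × 0.01 = $26.71
Social Security tax: $2670.75 × 0.07 = $186.95
Vision plan: $111.05
Dental insurance premium: $247.74
Medical insurance premium: $50.25
Total deductions = $152.83 + $156.77 + $217.23 + $259.49 + $80.12 + $26.71 + $186.95 + $111.05 + $247.74 + $50.25 = $1489.14
Net pay = $2670.75 − $1489.14 = $1181.61

$1181.61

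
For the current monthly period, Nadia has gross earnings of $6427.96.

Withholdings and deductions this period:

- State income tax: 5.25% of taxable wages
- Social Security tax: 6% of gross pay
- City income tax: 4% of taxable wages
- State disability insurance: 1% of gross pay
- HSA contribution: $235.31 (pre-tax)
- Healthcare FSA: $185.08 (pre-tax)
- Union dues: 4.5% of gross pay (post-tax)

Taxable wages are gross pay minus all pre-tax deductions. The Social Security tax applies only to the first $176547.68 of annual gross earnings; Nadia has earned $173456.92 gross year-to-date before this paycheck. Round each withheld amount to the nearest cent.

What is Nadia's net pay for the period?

$4912.88

HSA contribution: $235.31
Healthcare FSA: $185.08
Pre-tax total = $235.31 + $185.08 = $420.39
Taxable wages = $6427.96 − $420.39 = $6007.57
State income tax: $6007.57 × 0.0525 = $315.40
City income tax: $6007.57 × 0.04 = $240.30
State disability insurance: $6427.96 × 0.01 = $64.28
Social Security tax: only $176547.68 − $173456.92 = $3090.76 of this check is subject → $3090.76 × 0.06 = $185.45
Union dues: $6427.96 × 0.045 = $289.26
Total deductions = $235.31 + $185.08 + $315.40 + $240.30 + $64.28 + $185.45 + $289.26 = $1515.08
Net pay = $6427.96 − $1515.08 = $4912.88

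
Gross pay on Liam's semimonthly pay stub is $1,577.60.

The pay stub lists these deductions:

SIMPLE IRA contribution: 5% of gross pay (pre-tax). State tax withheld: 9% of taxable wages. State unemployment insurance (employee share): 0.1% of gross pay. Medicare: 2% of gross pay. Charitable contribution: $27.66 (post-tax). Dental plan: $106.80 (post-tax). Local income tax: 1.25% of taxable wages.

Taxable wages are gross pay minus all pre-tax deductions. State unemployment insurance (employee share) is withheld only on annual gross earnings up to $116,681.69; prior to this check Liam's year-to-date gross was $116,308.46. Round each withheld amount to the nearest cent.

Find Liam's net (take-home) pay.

SIMPLE IRA contribution: $1,577.60 × 0.05 = $78.88
Taxable wages = $1,577.60 − $78.88 = $1,498.72
State tax withheld: $1,498.72 × 0.09 = $134.88
Local income tax: $1,498.72 × 0.0125 = $18.73
Medicare: $1,577.60 × 0.02 = $31.55
State unemployment insurance (employee share): only $116,681.69 − $116,308.46 = $373.23 of this check is subject → $373.23 × 0.001 = $0.37
Dental plan: $106.80
Charitable contribution: $27.66
Total deductions = $78.88 + $134.88 + $18.73 + $31.55 + $0.37 + $106.80 + $27.66 = $398.87
Net pay = $1,577.60 − $398.87 = $1,178.73

$1,178.73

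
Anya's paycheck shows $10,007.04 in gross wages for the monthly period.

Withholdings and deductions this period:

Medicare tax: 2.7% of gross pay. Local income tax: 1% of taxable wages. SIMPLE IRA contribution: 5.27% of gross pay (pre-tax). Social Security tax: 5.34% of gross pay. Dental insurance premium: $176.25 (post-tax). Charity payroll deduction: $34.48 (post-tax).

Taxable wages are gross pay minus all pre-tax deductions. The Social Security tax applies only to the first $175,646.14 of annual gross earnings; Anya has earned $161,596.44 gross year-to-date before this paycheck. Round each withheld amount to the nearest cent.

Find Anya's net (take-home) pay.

SIMPLE IRA contribution: $10,007.04 × 0.0527 = $527.37
Taxable wages = $10,007.04 − $527.37 = $9,479.67
Local income tax: $9,479.67 × 0.01 = $94.80
Social Security tax: cap not yet reached, full $10,007.04 is subject → $10,007.04 × 0.0534 = $534.38
Medicare tax: $10,007.04 × 0.027 = $270.19
Dental insurance premium: $176.25
Charity payroll deduction: $34.48
Total deductions = $527.37 + $94.80 + $534.38 + $270.19 + $176.25 + $34.48 = $1,637.47
Net pay = $10,007.04 − $1,637.47 = $8,369.57

$8,369.57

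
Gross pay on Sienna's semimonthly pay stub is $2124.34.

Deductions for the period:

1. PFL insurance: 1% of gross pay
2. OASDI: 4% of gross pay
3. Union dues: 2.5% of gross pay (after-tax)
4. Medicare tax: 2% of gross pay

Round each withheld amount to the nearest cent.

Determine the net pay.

Medicare tax: $2124.34 × 0.02 = $42.49
OASDI: $2124.34 × 0.04 = $84.97
PFL insurance: $2124.34 × 0.01 = $21.24
Union dues: $2124.34 × 0.025 = $53.11
Total deductions = $42.49 + $84.97 + $21.24 + $53.11 = $201.81
Net pay = $2124.34 − $201.81 = $1922.53

$1922.53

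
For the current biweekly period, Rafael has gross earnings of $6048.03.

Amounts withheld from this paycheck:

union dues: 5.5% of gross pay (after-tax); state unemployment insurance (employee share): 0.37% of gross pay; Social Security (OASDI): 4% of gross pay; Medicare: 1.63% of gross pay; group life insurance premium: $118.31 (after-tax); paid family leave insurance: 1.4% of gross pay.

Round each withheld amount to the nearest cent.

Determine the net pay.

$5149.53

Medicare: $6048.03 × 0.0163 = $98.58
State unemployment insurance (employee share): $6048.03 × 0.0037 = $22.38
Paid family leave insurance: $6048.03 × 0.014 = $84.67
Social Security (OASDI): $6048.03 × 0.04 = $241.92
Union dues: $6048.03 × 0.055 = $332.64
Group life insurance premium: $118.31
Total deductions = $98.58 + $22.38 + $84.67 + $241.92 + $332.64 + $118.31 = $898.50
Net pay = $6048.03 − $898.50 = $5149.53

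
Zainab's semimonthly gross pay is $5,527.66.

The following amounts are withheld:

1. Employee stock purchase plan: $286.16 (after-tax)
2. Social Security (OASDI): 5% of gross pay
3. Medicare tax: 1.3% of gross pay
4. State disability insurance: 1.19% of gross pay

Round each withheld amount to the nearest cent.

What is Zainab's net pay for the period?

$4,827.48

Social Security (OASDI): $5,527.66 × 0.05 = $276.38
State disability insurance: $5,527.66 × 0.0119 = $65.78
Medicare tax: $5,527.66 × 0.013 = $71.86
Employee stock purchase plan: $286.16
Total deductions = $276.38 + $65.78 + $71.86 + $286.16 = $700.18
Net pay = $5,527.66 − $700.18 = $4,827.48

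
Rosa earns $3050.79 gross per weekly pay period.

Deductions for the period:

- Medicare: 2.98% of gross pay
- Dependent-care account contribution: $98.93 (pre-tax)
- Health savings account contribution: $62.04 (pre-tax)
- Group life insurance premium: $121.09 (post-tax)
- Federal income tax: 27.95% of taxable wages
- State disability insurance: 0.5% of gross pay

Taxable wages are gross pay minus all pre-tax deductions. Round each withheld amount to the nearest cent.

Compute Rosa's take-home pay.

$1854.87

Dependent-care account contribution: $98.93
Health savings account contribution: $62.04
Pre-tax total = $98.93 + $62.04 = $160.97
Taxable wages = $3050.79 − $160.97 = $2889.82
Federal income tax: $2889.82 × 0.2795 = $807.70
State disability insurance: $3050.79 × 0.005 = $15.25
Medicare: $3050.79 × 0.0298 = $90.91
Group life insurance premium: $121.09
Total deductions = $98.93 + $62.04 + $807.70 + $15.25 + $90.91 + $121.09 = $1195.92
Net pay = $3050.79 − $1195.92 = $1854.87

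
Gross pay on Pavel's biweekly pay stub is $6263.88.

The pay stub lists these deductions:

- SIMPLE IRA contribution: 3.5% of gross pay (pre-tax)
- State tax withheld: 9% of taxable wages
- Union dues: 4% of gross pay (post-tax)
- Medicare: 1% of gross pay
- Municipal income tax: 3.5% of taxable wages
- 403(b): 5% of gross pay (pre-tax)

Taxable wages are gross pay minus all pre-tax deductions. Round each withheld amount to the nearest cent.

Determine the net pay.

SIMPLE IRA contribution: $6263.88 × 0.035 = $219.24
403(b): $6263.88 × 0.05 = $313.19
Pre-tax total = $219.24 + $313.19 = $532.43
Taxable wages = $6263.88 − $532.43 = $5731.45
Municipal income tax: $5731.45 × 0.035 = $200.60
State tax withheld: $5731.45 × 0.09 = $515.83
Medicare: $6263.88 × 0.01 = $62.64
Union dues: $6263.88 × 0.04 = $250.56
Total deductions = $219.24 + $313.19 + $200.60 + $515.83 + $62.64 + $250.56 = $1562.06
Net pay = $6263.88 − $1562.06 = $4701.82

$4701.82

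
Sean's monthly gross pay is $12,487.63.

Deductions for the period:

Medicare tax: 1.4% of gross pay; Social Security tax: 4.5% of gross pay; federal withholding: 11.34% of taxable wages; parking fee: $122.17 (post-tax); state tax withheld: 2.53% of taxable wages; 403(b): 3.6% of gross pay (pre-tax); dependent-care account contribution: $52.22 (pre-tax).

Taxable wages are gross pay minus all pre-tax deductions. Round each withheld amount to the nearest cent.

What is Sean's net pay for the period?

$9,464.48

Dependent-care account contribution: $52.22
403(b): $12,487.63 × 0.036 = $449.55
Pre-tax total = $52.22 + $449.55 = $501.77
Taxable wages = $12,487.63 − $501.77 = $11,985.86
State tax withheld: $11,985.86 × 0.0253 = $303.24
Federal withholding: $11,985.86 × 0.1134 = $1,359.20
Medicare tax: $12,487.63 × 0.014 = $174.83
Social Security tax: $12,487.63 × 0.045 = $561.94
Parking fee: $122.17
Total deductions = $52.22 + $449.55 + $303.24 + $1,359.20 + $174.83 + $561.94 + $122.17 = $3,023.15
Net pay = $12,487.63 − $3,023.15 = $9,464.48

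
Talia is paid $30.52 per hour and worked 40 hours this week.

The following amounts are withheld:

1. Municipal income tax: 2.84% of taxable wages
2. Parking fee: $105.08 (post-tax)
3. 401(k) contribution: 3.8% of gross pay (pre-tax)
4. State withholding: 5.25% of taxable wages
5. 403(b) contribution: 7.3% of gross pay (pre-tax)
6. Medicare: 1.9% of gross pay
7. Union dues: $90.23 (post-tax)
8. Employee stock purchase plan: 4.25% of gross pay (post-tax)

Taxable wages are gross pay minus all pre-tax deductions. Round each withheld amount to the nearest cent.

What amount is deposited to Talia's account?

Gross pay: 40 × $30.52 = $1220.80
401(k) contribution: $1220.80 × 0.038 = $46.39
403(b) contribution: $1220.80 × 0.073 = $89.12
Pre-tax total = $46.39 + $89.12 = $135.51
Taxable wages = $1220.80 − $135.51 = $1085.29
State withholding: $1085.29 × 0.0525 = $56.98
Municipal income tax: $1085.29 × 0.0284 = $30.82
Medicare: $1220.80 × 0.019 = $23.20
Employee stock purchase plan: $1220.80 × 0.0425 = $51.88
Parking fee: $105.08
Union dues: $90.23
Total deductions = $46.39 + $89.12 + $56.98 + $30.82 + $23.20 + $51.88 + $105.08 + $90.23 = $493.70
Net pay = $1220.80 − $493.70 = $727.10

$727.10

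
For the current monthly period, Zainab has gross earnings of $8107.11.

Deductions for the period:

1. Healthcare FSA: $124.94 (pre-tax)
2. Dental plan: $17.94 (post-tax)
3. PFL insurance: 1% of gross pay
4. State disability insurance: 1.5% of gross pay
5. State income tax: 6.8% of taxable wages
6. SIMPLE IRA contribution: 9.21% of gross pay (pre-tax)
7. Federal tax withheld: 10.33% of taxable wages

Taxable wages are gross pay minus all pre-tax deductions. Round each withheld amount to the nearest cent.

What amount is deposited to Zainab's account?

SIMPLE IRA contribution: $8107.11 × 0.0921 = $746.66
Healthcare FSA: $124.94
Pre-tax total = $746.66 + $124.94 = $871.60
Taxable wages = $8107.11 − $871.60 = $7235.51
State income tax: $7235.51 × 0.068 = $492.01
Federal tax withheld: $7235.51 × 0.1033 = $747.43
PFL insurance: $8107.11 × 0.01 = $81.07
State disability insurance: $8107.11 × 0.015 = $121.61
Dental plan: $17.94
Total deductions = $746.66 + $124.94 + $492.01 + $747.43 + $81.07 + $121.61 + $17.94 = $2331.66
Net pay = $8107.11 − $2331.66 = $5775.45

$5775.45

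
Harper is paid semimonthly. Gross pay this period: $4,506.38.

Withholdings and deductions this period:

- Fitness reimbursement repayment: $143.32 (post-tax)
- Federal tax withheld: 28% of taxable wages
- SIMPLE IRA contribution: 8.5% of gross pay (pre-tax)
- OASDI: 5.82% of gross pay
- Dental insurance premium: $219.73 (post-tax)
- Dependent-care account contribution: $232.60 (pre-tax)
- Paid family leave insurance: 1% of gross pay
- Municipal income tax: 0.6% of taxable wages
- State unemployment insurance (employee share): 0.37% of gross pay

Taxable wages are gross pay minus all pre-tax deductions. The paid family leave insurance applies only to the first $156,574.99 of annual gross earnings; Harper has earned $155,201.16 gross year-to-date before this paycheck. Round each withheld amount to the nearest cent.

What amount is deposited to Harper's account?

$2,122.26

Dependent-care account contribution: $232.60
SIMPLE IRA contribution: $4,506.38 × 0.085 = $383.04
Pre-tax total = $232.60 + $383.04 = $615.64
Taxable wages = $4,506.38 − $615.64 = $3,890.74
Municipal income tax: $3,890.74 × 0.006 = $23.34
Federal tax withheld: $3,890.74 × 0.28 = $1,089.41
Paid family leave insurance: only $156,574.99 − $155,201.16 = $1,373.83 of this check is subject → $1,373.83 × 0.01 = $13.74
State unemployment insurance (employee share): $4,506.38 × 0.0037 = $16.67
OASDI: $4,506.38 × 0.0582 = $262.27
Fitness reimbursement repayment: $143.32
Dental insurance premium: $219.73
Total deductions = $232.60 + $383.04 + $23.34 + $1,089.41 + $13.74 + $16.67 + $262.27 + $143.32 + $219.73 = $2,384.12
Net pay = $4,506.38 − $2,384.12 = $2,122.26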